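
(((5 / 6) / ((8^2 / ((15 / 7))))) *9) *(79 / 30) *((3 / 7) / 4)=3555 / 50176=0.07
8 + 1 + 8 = 17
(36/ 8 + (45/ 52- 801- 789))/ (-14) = 82401/ 728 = 113.19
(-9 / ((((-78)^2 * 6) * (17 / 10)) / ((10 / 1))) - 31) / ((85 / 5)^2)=-534403 / 4981782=-0.11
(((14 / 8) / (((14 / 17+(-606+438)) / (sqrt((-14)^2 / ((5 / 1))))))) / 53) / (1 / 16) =-68*sqrt(5) / 7685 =-0.02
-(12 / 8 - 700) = 1397 / 2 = 698.50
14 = 14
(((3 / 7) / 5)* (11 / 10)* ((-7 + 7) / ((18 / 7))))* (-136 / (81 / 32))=0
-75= -75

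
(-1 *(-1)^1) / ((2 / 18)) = 9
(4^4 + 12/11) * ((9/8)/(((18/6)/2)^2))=1414/11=128.55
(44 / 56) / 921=11 / 12894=0.00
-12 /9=-1.33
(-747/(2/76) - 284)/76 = -14335/38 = -377.24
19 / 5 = 3.80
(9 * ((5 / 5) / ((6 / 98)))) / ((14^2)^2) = 3 / 784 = 0.00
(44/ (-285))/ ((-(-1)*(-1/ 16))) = 704/ 285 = 2.47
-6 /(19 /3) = -18 /19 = -0.95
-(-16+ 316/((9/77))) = -24188/9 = -2687.56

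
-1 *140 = -140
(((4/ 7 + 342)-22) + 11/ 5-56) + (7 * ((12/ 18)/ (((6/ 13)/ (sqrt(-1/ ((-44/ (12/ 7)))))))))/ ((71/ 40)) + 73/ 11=520 * sqrt(231)/ 7029 + 105262/ 385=274.53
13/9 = 1.44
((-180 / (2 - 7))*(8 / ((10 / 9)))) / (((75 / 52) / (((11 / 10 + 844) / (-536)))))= -11865204 / 41875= -283.35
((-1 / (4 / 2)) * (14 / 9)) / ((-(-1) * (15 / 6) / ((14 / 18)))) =-98 / 405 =-0.24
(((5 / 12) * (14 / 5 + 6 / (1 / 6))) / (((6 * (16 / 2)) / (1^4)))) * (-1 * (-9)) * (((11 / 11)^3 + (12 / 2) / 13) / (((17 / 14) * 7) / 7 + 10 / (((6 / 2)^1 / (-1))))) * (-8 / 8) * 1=38703 / 18512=2.09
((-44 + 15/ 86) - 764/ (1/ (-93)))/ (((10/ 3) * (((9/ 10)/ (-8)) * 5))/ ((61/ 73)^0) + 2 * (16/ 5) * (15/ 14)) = 170987684/ 11997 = 14252.54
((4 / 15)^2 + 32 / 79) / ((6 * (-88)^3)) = -529 / 4542436800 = -0.00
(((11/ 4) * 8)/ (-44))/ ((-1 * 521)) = 0.00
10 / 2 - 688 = -683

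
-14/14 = -1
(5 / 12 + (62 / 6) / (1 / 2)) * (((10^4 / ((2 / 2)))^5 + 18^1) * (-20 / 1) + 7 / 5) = -843333333333333333484543 / 20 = -42166666666666666674227.15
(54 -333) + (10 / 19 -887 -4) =-22220 / 19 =-1169.47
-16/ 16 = -1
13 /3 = 4.33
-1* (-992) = 992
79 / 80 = 0.99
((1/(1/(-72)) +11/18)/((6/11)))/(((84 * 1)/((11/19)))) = -155485/172368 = -0.90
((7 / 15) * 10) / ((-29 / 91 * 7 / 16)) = -2912 / 87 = -33.47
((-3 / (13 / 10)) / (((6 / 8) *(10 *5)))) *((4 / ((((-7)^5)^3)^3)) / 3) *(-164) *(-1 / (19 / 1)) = 2624 / 396460580889430713585300092926194492709935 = 0.00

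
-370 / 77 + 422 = 32124 / 77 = 417.19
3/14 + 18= 255/14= 18.21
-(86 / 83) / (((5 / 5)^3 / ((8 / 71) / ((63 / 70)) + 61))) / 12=-1679537 / 318222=-5.28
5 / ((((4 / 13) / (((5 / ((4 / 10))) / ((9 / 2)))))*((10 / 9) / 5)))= 1625 / 8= 203.12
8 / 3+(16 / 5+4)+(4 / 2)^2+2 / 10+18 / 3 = 20.07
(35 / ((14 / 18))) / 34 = 45 / 34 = 1.32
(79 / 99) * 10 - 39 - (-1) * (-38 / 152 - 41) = -72.27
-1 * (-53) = 53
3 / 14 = 0.21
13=13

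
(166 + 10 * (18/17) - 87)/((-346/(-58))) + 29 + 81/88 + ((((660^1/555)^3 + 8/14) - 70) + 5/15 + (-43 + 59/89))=-1588000757170147/24501471635256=-64.81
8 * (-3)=-24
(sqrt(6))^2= 6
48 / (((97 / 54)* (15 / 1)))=1.78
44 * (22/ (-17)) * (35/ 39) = -51.10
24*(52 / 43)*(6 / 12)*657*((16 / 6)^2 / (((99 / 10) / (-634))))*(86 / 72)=-1540264960 / 297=-5186077.31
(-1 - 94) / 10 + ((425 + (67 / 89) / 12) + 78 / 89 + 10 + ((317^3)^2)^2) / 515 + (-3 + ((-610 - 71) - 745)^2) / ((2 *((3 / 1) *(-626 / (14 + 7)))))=172106289338473613671814205391477139 / 86078130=1999419473198054066367545000.00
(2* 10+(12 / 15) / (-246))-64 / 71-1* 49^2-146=-110380957 / 43665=-2527.90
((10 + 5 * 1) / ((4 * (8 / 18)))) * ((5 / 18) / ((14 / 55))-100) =-373875 / 448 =-834.54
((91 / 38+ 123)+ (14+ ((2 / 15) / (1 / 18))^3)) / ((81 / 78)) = 9461257 / 64125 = 147.54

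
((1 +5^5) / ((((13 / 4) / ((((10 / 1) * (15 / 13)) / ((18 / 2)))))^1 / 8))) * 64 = 106700800 / 169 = 631365.68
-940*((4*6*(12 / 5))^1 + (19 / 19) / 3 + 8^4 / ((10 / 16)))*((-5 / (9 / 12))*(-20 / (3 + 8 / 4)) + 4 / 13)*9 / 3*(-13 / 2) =9807019624 / 3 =3269006541.33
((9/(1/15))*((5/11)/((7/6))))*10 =40500/77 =525.97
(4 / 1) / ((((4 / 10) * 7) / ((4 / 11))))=40 / 77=0.52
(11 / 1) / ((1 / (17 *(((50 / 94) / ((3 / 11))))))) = 51425 / 141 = 364.72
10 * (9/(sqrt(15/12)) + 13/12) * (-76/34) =-1368 * sqrt(5)/17 - 1235/51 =-204.15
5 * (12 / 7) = 60 / 7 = 8.57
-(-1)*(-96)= -96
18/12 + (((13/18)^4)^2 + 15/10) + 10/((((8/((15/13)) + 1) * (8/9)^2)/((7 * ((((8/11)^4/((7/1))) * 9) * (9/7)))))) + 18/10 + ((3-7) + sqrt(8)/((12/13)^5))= 10.26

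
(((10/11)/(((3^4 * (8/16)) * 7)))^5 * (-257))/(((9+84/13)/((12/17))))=-42764800000/10749850991296248316023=-0.00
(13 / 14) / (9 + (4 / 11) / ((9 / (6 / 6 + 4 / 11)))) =4719 / 46018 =0.10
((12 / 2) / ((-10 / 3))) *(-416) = 3744 / 5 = 748.80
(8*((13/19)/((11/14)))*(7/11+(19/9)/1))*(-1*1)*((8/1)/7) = -452608/20691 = -21.87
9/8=1.12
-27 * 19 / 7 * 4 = -2052 / 7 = -293.14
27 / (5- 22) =-27 / 17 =-1.59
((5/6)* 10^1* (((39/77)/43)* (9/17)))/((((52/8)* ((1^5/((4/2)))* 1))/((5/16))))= 1125/225148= 0.00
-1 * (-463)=463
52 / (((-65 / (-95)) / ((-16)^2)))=19456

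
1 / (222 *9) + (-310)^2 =192007801 / 1998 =96100.00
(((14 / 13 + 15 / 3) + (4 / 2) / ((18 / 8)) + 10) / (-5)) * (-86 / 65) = 34142 / 7605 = 4.49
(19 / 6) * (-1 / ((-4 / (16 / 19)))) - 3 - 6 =-25 / 3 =-8.33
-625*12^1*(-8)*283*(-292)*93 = -461108880000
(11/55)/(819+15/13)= 13/53310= 0.00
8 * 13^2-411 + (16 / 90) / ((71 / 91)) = 3007223 / 3195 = 941.23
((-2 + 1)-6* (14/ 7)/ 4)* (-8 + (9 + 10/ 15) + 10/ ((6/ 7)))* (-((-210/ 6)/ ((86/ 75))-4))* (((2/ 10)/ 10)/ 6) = -11876/ 1935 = -6.14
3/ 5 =0.60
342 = 342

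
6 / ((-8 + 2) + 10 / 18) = -54 / 49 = -1.10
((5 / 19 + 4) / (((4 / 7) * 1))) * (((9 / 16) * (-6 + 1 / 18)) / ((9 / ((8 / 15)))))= -2247 / 1520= -1.48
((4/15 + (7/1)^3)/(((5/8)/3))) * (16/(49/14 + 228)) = 1318144/11575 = 113.88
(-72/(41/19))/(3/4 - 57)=608/1025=0.59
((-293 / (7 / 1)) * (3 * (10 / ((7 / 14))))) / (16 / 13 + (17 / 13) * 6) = -276.68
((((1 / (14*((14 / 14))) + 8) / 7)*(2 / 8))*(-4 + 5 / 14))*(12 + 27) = -224757 / 5488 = -40.95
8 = 8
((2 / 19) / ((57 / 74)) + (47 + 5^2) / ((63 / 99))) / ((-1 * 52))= -214693 / 98553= -2.18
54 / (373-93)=0.19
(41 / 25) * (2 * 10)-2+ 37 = 339 / 5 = 67.80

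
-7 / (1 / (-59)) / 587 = 0.70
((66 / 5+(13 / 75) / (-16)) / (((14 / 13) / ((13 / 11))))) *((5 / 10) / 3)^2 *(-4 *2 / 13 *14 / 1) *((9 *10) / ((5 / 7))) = -1440257 / 3300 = -436.44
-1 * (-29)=29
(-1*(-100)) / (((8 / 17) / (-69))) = -29325 / 2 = -14662.50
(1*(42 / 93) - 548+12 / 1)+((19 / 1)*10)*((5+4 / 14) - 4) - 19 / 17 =-1078591 / 3689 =-292.38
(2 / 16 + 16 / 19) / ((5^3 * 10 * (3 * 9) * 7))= 7 / 1710000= 0.00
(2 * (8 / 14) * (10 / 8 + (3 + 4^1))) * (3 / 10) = 99 / 35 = 2.83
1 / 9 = 0.11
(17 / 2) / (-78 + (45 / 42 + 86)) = 119 / 127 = 0.94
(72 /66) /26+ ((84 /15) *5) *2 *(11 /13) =6782 /143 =47.43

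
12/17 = 0.71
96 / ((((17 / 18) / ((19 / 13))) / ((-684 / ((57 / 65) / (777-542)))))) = -462931200 / 17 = -27231247.06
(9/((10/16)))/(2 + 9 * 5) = 72/235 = 0.31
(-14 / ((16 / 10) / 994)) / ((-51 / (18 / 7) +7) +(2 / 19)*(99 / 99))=991515 / 1451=683.33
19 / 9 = 2.11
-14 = -14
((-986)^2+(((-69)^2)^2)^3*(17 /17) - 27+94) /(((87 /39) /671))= 101590935916386495932819752 /29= 3503135721254706756304129.00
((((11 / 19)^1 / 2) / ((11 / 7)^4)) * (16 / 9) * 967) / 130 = 9287068 / 14794065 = 0.63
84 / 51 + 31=555 / 17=32.65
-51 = -51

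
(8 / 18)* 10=40 / 9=4.44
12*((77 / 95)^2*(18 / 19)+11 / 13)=39283332 / 2229175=17.62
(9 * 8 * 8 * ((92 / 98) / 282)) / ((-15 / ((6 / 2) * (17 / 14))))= -37536 / 80605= -0.47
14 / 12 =7 / 6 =1.17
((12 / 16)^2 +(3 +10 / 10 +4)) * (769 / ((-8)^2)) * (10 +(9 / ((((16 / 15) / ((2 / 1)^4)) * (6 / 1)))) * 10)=24757955 / 1024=24177.69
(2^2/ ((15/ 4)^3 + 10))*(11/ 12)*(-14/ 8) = -112/ 1095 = -0.10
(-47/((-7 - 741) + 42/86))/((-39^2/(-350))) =707350/48889503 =0.01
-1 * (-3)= 3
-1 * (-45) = 45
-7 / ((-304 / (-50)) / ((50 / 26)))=-4375 / 1976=-2.21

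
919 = 919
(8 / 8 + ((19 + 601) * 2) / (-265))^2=38025 / 2809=13.54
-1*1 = -1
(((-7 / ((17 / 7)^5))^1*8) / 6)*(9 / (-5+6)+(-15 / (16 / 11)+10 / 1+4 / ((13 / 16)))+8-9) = -308593327 / 221497692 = -1.39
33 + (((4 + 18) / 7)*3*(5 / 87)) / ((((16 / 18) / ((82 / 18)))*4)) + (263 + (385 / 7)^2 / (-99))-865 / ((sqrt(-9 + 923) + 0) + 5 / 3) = 64181154367 / 239731632-7785*sqrt(914) / 8201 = 239.02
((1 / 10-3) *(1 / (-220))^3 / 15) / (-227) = -29 / 362564400000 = -0.00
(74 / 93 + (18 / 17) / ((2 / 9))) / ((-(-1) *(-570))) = -8791 / 901170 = -0.01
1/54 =0.02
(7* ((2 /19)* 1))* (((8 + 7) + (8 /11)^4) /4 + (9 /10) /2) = 4376134 /1390895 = 3.15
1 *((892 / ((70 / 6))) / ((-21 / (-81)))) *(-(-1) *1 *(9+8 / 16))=686394 / 245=2801.61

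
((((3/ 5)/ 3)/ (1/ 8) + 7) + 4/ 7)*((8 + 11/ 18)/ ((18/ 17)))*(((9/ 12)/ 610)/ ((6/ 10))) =56389/ 368928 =0.15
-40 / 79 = -0.51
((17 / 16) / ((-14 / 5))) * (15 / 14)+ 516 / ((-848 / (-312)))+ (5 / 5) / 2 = 31569961 / 166208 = 189.94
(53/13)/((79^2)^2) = 53/506351053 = 0.00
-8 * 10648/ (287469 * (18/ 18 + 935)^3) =-1331/ 3683312699976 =-0.00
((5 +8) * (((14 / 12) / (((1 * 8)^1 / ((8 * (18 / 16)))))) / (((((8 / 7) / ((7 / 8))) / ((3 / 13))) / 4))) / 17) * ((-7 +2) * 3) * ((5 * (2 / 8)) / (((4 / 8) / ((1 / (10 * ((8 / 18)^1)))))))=-416745 / 69632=-5.98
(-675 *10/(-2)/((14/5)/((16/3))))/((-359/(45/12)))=-168750/2513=-67.15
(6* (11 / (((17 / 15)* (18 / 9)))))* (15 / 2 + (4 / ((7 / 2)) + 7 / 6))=33990 / 119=285.63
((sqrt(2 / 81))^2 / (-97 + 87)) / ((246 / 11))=-11 / 99630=-0.00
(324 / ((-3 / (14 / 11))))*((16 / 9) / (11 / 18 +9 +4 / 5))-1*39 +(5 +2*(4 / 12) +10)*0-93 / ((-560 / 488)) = 13399101 / 721490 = 18.57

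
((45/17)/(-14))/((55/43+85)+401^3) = -1935/659901494014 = -0.00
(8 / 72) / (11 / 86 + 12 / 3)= 86 / 3195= 0.03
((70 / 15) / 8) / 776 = 7 / 9312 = 0.00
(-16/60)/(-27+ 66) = -4/585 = -0.01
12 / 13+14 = 194 / 13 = 14.92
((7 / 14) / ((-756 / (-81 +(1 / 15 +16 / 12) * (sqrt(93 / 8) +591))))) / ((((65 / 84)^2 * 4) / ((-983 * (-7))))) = -29959874 / 21125 - 337169 * sqrt(186) / 507000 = -1427.29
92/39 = 2.36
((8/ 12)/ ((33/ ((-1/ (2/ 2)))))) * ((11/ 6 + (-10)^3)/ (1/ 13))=77857/ 297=262.14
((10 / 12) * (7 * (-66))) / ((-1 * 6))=64.17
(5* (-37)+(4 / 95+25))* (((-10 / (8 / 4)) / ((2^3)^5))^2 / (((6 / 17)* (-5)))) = 64583 / 30601641984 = 0.00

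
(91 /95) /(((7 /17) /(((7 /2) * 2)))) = 16.28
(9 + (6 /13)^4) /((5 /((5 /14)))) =258345 /399854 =0.65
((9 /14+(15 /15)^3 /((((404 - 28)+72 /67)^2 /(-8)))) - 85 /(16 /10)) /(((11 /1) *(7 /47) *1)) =-1377596913093 /43003420768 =-32.03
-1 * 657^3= -283593393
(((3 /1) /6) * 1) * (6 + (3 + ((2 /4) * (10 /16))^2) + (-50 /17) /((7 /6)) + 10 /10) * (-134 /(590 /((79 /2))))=-33.99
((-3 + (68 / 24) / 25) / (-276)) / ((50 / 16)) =433 / 129375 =0.00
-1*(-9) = 9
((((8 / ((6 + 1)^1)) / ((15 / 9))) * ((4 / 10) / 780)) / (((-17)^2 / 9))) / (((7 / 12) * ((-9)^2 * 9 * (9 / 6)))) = 0.00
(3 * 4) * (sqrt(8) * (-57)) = -1368 * sqrt(2) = -1934.64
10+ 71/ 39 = 461/ 39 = 11.82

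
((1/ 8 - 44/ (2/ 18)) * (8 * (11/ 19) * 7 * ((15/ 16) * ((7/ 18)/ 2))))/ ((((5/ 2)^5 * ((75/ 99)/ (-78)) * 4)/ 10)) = 732308577/ 118750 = 6166.81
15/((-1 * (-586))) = 15/586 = 0.03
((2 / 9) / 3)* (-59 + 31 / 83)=-3244 / 747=-4.34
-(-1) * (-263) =-263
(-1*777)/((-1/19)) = 14763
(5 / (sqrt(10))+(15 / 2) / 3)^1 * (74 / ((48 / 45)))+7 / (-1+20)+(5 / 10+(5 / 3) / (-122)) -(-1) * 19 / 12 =555 * sqrt(10) / 16+3261437 / 18544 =285.57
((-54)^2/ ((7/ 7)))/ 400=729/ 100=7.29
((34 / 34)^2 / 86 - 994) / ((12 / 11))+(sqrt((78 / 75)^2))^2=-586997993 / 645000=-910.07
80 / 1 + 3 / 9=241 / 3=80.33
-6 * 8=-48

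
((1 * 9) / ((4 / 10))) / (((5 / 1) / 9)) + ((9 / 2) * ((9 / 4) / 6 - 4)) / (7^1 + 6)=8163 / 208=39.25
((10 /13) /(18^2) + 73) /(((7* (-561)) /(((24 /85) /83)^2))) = -4919776 /22868664293475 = -0.00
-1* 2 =-2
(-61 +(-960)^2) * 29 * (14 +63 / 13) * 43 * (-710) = -199896231185350 / 13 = -15376633168103.85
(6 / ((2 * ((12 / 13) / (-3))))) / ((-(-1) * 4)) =-2.44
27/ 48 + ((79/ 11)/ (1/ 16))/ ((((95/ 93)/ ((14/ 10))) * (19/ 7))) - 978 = -919.42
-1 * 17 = -17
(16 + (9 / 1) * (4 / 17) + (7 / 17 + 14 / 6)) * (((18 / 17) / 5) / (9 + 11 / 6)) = 38304 / 93925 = 0.41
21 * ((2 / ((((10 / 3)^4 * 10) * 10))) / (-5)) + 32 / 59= 79899641 / 147500000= 0.54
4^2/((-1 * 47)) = -16/47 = -0.34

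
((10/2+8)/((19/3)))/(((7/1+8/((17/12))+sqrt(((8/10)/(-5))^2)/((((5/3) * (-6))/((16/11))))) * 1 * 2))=911625/11213078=0.08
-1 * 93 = -93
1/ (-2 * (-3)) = 1/ 6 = 0.17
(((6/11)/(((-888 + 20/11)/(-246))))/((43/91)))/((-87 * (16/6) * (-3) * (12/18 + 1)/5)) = 33579/24311512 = 0.00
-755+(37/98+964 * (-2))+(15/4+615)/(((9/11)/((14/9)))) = -1506.23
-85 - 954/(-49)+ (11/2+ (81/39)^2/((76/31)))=-36673275/629356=-58.27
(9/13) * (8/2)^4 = 2304/13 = 177.23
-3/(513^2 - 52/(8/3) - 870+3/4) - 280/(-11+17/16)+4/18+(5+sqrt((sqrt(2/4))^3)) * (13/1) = 13 * 2^(1/4)/2+5193264883/55603413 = 101.13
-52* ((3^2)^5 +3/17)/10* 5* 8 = -208797888/17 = -12282228.71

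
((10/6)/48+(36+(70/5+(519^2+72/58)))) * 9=1125065665/464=2424710.48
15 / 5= 3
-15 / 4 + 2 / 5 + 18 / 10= -31 / 20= -1.55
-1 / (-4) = 1 / 4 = 0.25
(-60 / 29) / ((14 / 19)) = -570 / 203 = -2.81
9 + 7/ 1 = 16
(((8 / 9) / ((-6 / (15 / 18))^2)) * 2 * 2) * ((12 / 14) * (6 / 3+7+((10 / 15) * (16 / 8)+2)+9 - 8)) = 4000 / 5103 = 0.78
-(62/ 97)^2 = -3844/ 9409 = -0.41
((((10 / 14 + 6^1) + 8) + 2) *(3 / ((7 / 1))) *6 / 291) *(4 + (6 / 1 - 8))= 1404 / 4753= 0.30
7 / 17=0.41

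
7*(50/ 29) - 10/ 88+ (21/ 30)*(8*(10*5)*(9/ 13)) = 205.80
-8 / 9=-0.89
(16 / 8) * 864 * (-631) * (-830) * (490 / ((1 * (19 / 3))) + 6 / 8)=1343254324320 / 19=70697596016.84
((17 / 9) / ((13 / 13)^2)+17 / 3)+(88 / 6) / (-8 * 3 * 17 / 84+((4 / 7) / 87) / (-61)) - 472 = -379575614 / 811989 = -467.46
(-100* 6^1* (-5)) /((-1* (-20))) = 150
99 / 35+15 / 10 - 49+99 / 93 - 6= -49.61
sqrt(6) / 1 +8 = sqrt(6) +8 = 10.45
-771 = -771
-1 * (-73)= 73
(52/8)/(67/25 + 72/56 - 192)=-2275/65812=-0.03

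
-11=-11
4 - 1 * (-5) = 9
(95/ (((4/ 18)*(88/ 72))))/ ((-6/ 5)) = -12825/ 44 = -291.48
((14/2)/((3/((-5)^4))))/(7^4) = 625/1029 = 0.61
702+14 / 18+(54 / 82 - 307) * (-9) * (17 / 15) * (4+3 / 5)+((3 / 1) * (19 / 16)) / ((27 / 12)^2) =83451322 / 5535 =15077.02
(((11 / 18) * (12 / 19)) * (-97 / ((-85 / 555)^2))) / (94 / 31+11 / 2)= -543388956 / 2904739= -187.07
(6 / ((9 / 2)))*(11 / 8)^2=121 / 48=2.52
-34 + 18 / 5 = -30.40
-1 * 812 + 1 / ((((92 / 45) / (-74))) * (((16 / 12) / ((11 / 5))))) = -160397 / 184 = -871.72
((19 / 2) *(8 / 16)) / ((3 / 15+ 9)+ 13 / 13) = 95 / 204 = 0.47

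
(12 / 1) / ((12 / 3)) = 3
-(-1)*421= 421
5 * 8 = 40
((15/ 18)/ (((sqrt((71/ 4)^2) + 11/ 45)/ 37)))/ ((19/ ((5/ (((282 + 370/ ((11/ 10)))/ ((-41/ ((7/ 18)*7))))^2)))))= 11151087750/ 41685605690701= 0.00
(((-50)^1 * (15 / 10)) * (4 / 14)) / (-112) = 75 / 392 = 0.19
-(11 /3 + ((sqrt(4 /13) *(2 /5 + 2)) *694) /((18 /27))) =-1389.53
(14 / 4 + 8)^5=6436343 / 32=201135.72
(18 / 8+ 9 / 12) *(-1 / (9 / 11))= -3.67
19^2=361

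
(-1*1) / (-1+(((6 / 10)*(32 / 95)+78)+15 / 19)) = -475 / 37046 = -0.01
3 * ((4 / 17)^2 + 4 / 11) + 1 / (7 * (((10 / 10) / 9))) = 56583 / 22253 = 2.54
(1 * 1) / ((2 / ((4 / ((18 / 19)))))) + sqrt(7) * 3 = 10.05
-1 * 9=-9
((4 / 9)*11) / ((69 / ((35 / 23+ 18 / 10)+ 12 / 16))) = 20603 / 71415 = 0.29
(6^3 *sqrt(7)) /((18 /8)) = 96 *sqrt(7) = 253.99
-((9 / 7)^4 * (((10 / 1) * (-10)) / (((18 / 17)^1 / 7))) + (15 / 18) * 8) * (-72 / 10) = -4445016 / 343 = -12959.23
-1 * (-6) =6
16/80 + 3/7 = 22/35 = 0.63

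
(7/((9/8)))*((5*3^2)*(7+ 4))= 3080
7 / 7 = 1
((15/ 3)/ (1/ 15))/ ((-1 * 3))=-25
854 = 854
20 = 20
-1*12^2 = -144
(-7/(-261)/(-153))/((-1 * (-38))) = -0.00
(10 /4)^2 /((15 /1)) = 5 /12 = 0.42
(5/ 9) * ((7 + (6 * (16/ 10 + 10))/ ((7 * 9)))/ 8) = 851/ 1512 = 0.56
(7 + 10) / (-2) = -17 / 2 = -8.50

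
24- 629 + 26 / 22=-603.82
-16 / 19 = -0.84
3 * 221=663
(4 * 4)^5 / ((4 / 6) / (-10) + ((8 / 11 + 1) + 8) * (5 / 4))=692060160 / 7981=86713.46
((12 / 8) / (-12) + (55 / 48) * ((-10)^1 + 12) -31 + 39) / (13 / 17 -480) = -1037 / 48882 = -0.02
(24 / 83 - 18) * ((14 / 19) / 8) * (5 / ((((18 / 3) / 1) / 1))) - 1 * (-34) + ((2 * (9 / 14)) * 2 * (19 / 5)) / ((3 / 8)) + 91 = 33050271 / 220780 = 149.70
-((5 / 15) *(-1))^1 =1 / 3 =0.33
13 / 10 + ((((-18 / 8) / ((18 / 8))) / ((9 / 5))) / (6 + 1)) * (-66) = 1373 / 210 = 6.54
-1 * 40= -40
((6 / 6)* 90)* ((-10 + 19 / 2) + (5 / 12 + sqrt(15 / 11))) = -15 / 2 + 90* sqrt(165) / 11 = 97.60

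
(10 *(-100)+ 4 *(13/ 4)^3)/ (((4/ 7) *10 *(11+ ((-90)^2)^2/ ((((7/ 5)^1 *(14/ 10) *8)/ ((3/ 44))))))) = -52078719/ 98418794560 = -0.00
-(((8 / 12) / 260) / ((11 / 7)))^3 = -343 / 78953589000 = -0.00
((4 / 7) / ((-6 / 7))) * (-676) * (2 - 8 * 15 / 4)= -37856 / 3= -12618.67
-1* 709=-709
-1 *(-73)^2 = -5329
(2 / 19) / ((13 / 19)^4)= 0.48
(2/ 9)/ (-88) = -1/ 396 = -0.00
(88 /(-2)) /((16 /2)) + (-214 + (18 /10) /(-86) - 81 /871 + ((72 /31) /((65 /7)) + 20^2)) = 180.64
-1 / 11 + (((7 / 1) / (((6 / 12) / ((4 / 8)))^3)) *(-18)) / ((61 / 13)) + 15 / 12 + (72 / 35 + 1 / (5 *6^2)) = -9989393 / 422730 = -23.63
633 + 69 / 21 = 4454 / 7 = 636.29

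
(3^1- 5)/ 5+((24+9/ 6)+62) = 871/ 10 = 87.10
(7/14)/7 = 1/14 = 0.07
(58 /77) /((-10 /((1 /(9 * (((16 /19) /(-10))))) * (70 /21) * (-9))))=-2.98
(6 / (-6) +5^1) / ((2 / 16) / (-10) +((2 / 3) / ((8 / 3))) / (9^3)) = -233280 / 709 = -329.03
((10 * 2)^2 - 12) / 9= 388 / 9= 43.11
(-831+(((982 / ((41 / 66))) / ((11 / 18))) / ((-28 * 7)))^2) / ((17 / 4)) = -154.55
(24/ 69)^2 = 64/ 529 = 0.12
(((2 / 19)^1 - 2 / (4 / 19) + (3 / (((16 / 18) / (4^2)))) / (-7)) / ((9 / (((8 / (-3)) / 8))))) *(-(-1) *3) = 1517 / 798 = 1.90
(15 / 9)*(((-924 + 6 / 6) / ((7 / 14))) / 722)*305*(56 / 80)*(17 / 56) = -4785755 / 17328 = -276.19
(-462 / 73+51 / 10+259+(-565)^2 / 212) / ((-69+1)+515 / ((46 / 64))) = 1046219883 / 384733360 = 2.72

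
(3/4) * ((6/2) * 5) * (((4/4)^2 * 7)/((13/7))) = 2205/52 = 42.40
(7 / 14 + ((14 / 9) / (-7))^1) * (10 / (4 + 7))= 25 / 99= 0.25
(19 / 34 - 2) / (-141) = 49 / 4794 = 0.01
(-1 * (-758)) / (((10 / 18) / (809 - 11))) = 1088791.20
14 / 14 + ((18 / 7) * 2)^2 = 1345 / 49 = 27.45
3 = 3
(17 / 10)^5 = 1419857 / 100000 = 14.20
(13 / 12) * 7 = 7.58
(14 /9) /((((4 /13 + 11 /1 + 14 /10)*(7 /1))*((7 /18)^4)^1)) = 758160 /991613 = 0.76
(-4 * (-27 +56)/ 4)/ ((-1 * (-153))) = -29/ 153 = -0.19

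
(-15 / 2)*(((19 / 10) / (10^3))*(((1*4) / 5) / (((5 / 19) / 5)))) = -0.22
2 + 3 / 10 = 23 / 10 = 2.30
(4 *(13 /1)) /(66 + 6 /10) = 260 /333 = 0.78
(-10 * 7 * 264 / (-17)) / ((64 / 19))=21945 / 68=322.72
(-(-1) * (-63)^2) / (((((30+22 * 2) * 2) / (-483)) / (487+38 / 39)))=-12160980279 / 1924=-6320675.82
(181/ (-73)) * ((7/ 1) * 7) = -8869/ 73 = -121.49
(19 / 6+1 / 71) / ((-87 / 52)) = -1.90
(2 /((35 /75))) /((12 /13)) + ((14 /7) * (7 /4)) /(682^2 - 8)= 30232589 /6511624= 4.64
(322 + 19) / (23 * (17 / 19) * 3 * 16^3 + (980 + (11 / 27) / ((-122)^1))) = 21341826 / 15887712823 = 0.00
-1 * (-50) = 50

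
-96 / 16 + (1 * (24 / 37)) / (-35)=-7794 / 1295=-6.02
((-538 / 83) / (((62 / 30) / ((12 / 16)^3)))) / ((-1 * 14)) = 108945 / 1152704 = 0.09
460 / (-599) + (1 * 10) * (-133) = -797130 / 599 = -1330.77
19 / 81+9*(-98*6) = -428633 / 81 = -5291.77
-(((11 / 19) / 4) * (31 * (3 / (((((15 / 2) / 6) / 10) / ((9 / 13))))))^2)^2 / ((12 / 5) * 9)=-703839144000960 / 10310521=-68264168.61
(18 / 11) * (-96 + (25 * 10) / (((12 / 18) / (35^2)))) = 8267022 / 11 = 751547.45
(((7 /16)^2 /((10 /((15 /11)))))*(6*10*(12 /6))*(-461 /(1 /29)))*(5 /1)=-147393225 /704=-209365.38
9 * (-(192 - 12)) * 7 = -11340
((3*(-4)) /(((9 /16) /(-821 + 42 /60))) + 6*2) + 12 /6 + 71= 263771 /15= 17584.73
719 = 719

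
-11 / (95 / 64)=-704 / 95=-7.41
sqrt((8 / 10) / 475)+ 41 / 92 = 2 * sqrt(95) / 475+ 41 / 92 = 0.49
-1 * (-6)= 6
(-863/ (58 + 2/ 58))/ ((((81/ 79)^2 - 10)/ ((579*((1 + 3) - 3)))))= 30145346851/ 31331289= 962.15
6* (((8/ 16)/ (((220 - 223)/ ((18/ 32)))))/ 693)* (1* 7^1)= -1/ 176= -0.01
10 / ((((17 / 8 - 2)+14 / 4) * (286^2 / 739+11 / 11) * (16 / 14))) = 10346 / 478703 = 0.02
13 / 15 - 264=-3947 / 15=-263.13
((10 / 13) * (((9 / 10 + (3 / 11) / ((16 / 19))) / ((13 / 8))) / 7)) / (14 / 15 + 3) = 0.02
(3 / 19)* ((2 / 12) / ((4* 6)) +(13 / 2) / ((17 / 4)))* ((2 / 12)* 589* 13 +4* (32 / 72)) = 86514283 / 279072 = 310.01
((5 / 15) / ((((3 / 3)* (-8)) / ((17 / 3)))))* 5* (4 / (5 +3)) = -85 / 144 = -0.59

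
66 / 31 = 2.13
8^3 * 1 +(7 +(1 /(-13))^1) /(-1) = 6566 /13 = 505.08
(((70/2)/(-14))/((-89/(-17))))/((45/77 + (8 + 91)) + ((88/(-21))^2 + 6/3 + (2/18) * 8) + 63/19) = -51205/13226646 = -0.00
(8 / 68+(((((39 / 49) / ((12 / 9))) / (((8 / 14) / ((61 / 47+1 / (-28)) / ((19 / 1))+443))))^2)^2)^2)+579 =135444850918463051192683010362497841435973572919606896859517352200922627697 / 64308595484133150503918791432808184440805898166730752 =2106170254517241596953.10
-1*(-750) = 750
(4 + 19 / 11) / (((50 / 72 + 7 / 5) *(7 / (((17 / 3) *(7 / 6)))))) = 10710 / 4147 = 2.58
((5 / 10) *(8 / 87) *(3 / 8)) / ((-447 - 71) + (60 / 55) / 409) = -4499 / 135167260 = -0.00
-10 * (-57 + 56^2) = -30790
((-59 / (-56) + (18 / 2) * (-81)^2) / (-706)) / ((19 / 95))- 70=-19301535 / 39536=-488.20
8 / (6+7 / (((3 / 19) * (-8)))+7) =192 / 179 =1.07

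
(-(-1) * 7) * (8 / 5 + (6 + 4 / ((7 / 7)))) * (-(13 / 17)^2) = -68614 / 1445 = -47.48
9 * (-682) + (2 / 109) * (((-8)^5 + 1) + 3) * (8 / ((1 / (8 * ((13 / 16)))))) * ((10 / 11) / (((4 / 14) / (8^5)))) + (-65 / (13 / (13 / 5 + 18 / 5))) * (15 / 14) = -54711307511923 / 16786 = -3259341565.11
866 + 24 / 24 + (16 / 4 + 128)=999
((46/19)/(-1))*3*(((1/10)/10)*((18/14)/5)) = -621/33250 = -0.02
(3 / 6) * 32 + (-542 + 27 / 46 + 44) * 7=-159431 / 46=-3465.89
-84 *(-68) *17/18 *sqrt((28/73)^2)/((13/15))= 2265760/949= 2387.52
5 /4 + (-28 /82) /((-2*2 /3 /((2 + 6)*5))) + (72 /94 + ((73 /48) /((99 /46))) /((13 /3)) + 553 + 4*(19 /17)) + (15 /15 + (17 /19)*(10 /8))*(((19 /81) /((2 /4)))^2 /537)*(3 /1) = 25082766421231681 /44012874072024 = 569.90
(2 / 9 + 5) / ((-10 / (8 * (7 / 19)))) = -1316 / 855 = -1.54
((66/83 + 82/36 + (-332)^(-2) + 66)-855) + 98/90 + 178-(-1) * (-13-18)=-1054576073/1653360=-637.84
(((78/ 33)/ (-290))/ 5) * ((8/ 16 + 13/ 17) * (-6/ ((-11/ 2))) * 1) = -3354/ 1491325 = -0.00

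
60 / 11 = 5.45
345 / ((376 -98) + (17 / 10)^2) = 11500 / 9363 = 1.23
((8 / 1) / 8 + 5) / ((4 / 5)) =7.50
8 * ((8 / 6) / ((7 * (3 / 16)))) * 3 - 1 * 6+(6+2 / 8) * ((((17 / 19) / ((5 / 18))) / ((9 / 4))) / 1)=10904 / 399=27.33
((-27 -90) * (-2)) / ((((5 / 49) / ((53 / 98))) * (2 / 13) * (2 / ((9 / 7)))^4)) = 1376.78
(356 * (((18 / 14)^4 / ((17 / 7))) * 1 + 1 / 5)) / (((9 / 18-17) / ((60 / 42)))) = -55017664 / 1346961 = -40.85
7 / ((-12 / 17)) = -119 / 12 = -9.92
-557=-557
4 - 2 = 2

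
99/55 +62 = 319/5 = 63.80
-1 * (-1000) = 1000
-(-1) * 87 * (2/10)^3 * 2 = 174/125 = 1.39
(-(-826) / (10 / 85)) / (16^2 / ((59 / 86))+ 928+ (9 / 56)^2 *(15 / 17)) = 22083909568 / 4092727301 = 5.40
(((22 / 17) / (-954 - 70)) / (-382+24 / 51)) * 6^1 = 11 / 553472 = 0.00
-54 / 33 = -18 / 11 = -1.64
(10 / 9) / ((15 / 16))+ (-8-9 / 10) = -2083 / 270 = -7.71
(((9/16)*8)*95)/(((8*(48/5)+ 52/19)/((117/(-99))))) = -1055925/166232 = -6.35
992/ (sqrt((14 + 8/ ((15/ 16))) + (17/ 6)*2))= 186.80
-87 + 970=883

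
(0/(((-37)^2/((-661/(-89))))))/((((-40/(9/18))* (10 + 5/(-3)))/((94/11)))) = 0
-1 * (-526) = 526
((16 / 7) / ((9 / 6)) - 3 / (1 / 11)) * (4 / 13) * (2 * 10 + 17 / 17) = -2644 / 13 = -203.38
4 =4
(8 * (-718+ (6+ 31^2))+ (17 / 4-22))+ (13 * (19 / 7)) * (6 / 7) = 392881 / 196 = 2004.49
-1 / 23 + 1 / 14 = 9 / 322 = 0.03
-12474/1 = -12474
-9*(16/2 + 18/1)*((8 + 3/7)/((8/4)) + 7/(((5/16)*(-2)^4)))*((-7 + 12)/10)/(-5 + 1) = 45981/280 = 164.22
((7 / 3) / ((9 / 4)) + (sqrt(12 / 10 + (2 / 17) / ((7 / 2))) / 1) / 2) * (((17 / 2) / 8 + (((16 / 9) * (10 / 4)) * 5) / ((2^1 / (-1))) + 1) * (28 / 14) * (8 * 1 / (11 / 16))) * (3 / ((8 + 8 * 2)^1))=-72968 / 2673-1303 * sqrt(436730) / 58905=-41.92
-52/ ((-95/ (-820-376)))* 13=-808496/ 95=-8510.48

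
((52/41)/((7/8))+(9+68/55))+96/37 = 8340417/584045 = 14.28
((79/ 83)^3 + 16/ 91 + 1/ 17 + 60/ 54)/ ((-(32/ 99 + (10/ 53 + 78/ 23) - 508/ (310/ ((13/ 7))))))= -18267174747239660/ 7113971223551153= -2.57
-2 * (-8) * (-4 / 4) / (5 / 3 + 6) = -48 / 23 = -2.09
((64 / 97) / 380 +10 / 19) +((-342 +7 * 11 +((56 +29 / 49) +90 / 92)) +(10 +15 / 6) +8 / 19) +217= 239061437 / 10385305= 23.02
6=6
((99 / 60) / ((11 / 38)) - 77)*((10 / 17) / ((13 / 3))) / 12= -713 / 884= -0.81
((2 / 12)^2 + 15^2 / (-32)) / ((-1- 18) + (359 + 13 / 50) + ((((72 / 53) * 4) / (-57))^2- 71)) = -51133420825 / 1965974758128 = -0.03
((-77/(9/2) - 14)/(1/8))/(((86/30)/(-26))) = 291200/129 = 2257.36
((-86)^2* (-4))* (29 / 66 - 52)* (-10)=-15253689.70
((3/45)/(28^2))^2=0.00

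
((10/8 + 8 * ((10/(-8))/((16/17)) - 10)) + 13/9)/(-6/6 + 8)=-6331/504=-12.56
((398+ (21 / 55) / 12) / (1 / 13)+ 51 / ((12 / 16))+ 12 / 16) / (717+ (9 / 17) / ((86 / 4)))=210801394 / 28827975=7.31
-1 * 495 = -495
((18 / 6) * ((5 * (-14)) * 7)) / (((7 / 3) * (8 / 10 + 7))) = -1050 / 13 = -80.77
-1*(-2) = 2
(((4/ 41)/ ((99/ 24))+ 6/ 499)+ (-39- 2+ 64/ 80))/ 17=-135584117/ 57387495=-2.36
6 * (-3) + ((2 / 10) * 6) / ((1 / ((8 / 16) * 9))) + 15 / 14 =-807 / 70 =-11.53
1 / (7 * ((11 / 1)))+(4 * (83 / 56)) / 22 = 87 / 308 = 0.28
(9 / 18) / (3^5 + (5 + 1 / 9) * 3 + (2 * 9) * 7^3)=3 / 38594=0.00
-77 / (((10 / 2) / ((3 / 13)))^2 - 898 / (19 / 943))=0.00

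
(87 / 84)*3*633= 55071 / 28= 1966.82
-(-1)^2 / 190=-1 / 190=-0.01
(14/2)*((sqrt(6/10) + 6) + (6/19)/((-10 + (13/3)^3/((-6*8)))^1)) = 7*sqrt(15)/5 + 12040854/287983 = 47.23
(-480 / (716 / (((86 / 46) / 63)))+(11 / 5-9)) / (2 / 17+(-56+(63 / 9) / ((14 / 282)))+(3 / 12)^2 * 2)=-400946768 / 5011480005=-0.08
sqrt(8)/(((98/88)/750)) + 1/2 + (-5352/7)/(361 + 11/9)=-18379/11410 + 66000 * sqrt(2)/49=1903.25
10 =10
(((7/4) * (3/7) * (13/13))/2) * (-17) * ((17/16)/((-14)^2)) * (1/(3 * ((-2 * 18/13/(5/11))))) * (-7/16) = -18785/22708224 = -0.00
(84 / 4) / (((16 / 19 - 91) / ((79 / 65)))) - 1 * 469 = -17417442 / 37115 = -469.28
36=36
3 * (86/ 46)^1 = 5.61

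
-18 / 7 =-2.57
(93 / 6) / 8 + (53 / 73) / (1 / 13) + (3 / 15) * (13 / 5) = 347359 / 29200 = 11.90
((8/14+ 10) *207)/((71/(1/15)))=5106/2485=2.05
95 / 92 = 1.03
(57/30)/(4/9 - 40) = -171/3560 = -0.05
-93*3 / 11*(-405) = 112995 / 11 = 10272.27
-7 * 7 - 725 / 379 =-19296 / 379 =-50.91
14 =14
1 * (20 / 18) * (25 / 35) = 50 / 63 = 0.79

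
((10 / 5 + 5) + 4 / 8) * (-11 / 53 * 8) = -660 / 53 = -12.45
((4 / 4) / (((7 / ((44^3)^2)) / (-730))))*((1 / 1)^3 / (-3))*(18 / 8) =567547405165.71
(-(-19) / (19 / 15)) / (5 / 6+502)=0.03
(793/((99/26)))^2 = 425101924/9801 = 43373.32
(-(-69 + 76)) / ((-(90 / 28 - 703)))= -98 / 9797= -0.01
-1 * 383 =-383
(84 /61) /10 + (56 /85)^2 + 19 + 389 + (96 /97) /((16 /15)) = 17506240492 /42750325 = 409.50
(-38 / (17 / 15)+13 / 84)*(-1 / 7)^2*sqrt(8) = -47659*sqrt(2) / 34986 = -1.93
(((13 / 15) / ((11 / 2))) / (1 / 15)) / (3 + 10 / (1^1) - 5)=13 / 44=0.30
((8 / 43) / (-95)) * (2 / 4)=-4 / 4085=-0.00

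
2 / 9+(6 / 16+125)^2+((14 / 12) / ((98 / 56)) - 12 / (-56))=63383015 / 4032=15719.99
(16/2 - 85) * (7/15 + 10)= -12089/15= -805.93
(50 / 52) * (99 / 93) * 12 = 4950 / 403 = 12.28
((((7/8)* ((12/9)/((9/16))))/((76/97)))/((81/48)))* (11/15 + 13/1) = 4475968/207765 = 21.54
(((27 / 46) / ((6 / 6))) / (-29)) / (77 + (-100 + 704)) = -9 / 302818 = -0.00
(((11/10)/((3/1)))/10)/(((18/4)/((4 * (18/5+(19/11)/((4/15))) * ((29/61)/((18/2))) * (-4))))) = -42862/617625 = -0.07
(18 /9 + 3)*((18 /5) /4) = 9 /2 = 4.50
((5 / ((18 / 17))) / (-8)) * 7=-595 / 144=-4.13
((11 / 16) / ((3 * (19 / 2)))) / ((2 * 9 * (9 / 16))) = 11 / 4617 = 0.00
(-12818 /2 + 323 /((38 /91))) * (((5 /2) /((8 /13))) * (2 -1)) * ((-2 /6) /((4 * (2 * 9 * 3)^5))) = 244205 /58773123072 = 0.00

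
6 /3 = 2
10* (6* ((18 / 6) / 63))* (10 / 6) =100 / 21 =4.76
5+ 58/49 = 303/49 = 6.18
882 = 882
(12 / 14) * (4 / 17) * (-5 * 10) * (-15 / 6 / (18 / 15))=2500 / 119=21.01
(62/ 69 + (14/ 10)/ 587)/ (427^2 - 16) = 182453/ 36921117195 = 0.00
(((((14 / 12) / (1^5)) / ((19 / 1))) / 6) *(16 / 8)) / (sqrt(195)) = 7 *sqrt(195) / 66690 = 0.00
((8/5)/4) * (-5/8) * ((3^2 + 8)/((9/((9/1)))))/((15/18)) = -51/10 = -5.10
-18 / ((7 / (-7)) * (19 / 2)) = 36 / 19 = 1.89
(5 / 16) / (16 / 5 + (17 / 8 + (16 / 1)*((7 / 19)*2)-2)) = 475 / 22974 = 0.02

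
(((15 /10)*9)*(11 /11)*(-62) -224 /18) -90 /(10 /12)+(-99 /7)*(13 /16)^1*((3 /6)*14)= -149455 /144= -1037.88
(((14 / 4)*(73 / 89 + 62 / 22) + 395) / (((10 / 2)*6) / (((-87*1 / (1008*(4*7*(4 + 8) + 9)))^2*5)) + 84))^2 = 7043558872883569 / 389387631635918857390733361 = 0.00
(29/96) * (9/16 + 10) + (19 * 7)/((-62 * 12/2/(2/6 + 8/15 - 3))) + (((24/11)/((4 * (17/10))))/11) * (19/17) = 99557352877/24976258560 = 3.99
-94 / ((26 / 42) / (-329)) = 649446 / 13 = 49957.38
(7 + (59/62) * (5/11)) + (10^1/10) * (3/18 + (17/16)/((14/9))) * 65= 14359399/229152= 62.66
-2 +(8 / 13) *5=14 / 13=1.08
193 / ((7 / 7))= 193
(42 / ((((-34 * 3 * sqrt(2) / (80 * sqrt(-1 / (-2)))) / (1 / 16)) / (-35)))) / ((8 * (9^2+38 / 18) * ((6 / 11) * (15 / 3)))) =735 / 36992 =0.02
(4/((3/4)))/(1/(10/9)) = 160/27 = 5.93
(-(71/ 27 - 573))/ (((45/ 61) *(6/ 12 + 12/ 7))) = 2630320/ 7533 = 349.17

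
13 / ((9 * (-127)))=-13 / 1143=-0.01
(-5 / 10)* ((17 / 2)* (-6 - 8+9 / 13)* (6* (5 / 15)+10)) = 8823 / 13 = 678.69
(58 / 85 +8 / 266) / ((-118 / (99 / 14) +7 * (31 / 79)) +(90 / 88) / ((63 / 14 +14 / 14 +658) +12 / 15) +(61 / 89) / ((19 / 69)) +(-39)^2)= 10640453199948 / 22545856197668575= 0.00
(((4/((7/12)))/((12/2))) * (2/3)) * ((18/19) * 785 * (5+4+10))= 75360/7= 10765.71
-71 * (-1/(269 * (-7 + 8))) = 71/269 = 0.26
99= 99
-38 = -38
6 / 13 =0.46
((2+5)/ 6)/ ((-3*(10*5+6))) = -1/ 144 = -0.01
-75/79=-0.95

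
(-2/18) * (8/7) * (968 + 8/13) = -123.00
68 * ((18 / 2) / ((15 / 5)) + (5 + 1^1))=612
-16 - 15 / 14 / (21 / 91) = -289 / 14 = -20.64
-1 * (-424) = 424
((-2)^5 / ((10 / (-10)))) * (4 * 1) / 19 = 128 / 19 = 6.74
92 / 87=1.06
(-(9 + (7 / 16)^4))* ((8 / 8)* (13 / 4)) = -7698925 / 262144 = -29.37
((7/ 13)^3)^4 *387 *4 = 21426312587148/ 23298085122481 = 0.92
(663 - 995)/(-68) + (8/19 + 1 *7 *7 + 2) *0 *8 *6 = 83/17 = 4.88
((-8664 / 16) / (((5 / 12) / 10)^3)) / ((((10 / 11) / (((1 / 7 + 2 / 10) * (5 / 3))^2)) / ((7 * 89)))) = -58627971072 / 35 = -1675084887.77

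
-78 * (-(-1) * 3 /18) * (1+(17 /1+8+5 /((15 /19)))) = -1261 /3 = -420.33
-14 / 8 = -7 / 4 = -1.75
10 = 10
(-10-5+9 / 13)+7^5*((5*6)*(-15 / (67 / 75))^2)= 8295829321296 / 58357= 142156542.00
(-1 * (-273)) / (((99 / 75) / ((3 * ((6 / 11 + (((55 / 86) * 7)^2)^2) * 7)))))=11561806158609525 / 6618798736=1746813.38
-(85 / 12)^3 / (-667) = 614125 / 1152576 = 0.53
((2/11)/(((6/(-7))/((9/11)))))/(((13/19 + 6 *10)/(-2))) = 798/139513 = 0.01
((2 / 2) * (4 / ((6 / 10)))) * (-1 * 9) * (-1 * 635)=38100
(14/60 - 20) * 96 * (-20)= 37952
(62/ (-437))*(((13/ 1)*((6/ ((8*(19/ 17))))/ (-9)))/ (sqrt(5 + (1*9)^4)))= 6851*sqrt(134)/ 46729284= 0.00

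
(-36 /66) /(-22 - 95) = 2 /429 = 0.00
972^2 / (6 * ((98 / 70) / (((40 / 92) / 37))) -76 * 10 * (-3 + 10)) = -23619600 / 115129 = -205.16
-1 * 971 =-971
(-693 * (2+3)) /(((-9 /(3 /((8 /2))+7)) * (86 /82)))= 2844.97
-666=-666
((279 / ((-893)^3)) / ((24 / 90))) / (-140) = 837 / 79757659184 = 0.00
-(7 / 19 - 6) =107 / 19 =5.63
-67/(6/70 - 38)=2345/1327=1.77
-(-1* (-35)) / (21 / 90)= -150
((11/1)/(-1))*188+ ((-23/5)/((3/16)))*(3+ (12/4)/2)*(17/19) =-2166.78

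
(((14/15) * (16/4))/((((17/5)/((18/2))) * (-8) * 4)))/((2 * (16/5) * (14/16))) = -15/272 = -0.06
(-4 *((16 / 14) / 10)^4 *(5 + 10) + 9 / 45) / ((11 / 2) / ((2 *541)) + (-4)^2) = 123246292 / 10394829375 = 0.01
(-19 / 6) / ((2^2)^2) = -19 / 96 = -0.20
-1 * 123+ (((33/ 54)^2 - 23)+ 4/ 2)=-143.63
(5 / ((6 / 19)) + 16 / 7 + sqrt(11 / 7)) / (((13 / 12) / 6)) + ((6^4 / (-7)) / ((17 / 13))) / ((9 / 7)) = -15108 / 1547 + 72 * sqrt(77) / 91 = -2.82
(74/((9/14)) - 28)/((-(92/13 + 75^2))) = -10192/658953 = -0.02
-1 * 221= -221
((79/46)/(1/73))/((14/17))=98039/644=152.23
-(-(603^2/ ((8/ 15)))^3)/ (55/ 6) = 97348418483507946225/ 2816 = 34569750881927537.72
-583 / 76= -7.67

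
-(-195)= 195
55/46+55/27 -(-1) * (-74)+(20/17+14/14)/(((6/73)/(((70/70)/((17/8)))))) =-20928221/358938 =-58.31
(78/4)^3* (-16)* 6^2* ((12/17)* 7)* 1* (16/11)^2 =-91842895872/2057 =-44648952.78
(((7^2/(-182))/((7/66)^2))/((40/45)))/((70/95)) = -186219/5096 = -36.54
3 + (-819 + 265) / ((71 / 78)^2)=-3355413 / 5041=-665.62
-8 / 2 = -4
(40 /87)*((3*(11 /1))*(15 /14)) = 3300 /203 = 16.26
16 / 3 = 5.33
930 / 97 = 9.59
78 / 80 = 0.98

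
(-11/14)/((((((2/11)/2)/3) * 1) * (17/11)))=-3993/238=-16.78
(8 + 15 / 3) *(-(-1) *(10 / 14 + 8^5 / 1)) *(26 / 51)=4560634 / 21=217173.05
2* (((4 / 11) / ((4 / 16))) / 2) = 16 / 11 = 1.45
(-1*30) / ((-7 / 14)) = 60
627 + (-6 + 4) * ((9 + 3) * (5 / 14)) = 4329 / 7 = 618.43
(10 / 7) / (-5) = -0.29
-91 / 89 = -1.02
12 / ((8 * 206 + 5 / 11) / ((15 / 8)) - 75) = 1980 / 132689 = 0.01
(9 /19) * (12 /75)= 36 /475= 0.08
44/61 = 0.72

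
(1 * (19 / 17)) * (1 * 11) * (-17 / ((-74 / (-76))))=-7942 / 37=-214.65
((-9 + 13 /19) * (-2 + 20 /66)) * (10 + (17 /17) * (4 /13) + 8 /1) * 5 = 10529120 /8151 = 1291.76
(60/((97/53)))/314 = 1590/15229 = 0.10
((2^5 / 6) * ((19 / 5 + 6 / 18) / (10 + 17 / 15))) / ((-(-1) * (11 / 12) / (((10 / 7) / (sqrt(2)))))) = 19840 * sqrt(2) / 12859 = 2.18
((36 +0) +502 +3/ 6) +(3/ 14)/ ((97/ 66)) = 731481/ 1358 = 538.65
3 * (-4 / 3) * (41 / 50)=-82 / 25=-3.28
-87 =-87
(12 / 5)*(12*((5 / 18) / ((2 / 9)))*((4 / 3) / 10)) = 24 / 5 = 4.80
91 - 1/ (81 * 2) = 90.99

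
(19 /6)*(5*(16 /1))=760 /3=253.33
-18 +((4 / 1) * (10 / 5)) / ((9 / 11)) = -74 / 9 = -8.22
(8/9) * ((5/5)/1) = 8/9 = 0.89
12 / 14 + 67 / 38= 697 / 266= 2.62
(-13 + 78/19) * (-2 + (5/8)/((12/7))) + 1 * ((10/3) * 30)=208933/1824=114.55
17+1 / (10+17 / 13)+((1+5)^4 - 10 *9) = 179794 / 147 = 1223.09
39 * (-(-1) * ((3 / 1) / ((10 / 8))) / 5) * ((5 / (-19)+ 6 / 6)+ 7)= 68796 / 475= 144.83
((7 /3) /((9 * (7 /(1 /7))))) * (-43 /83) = -43 /15687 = -0.00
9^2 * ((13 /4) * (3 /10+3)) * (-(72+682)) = -13100373 /20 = -655018.65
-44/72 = -11/18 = -0.61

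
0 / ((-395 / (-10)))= 0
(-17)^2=289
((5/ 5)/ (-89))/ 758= -1/ 67462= -0.00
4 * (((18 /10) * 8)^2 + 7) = 21436 /25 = 857.44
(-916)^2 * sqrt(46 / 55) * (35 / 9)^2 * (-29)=-5961492880 * sqrt(2530) / 891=-336540694.13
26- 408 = -382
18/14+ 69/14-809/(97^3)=79391225/12777422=6.21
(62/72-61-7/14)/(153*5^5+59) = -2183/17214624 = -0.00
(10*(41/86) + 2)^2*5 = 423405/1849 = 228.99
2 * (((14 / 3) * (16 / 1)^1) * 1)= 448 / 3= 149.33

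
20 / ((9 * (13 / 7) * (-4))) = -35 / 117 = -0.30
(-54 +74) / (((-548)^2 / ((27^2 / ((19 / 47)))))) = 171315 / 1426444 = 0.12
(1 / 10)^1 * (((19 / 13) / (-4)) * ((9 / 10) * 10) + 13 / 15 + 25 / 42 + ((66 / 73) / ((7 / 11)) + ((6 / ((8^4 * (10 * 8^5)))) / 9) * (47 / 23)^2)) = -82031210712431 / 2021403540848640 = -0.04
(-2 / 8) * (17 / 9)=-0.47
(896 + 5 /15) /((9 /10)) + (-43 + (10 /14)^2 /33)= 13868156 /14553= 952.94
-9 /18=-1 /2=-0.50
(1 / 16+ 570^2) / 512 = 5198401 / 8192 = 634.57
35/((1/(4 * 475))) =66500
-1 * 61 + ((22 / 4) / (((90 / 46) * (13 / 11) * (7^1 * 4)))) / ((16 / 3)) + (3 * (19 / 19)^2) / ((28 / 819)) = 4676543 / 174720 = 26.77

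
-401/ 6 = -66.83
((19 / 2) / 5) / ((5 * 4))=19 / 200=0.10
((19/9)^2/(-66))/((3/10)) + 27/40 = 144313/320760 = 0.45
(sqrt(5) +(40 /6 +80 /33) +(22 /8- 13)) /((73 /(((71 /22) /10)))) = -3621 /706640 +71 * sqrt(5) /16060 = 0.00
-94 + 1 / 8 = -751 / 8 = -93.88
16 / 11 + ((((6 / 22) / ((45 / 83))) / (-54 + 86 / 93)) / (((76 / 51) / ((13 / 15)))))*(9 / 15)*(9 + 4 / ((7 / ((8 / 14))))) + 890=22530545052157 / 25274788000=891.42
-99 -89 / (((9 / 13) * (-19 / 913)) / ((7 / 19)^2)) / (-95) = -107.83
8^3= 512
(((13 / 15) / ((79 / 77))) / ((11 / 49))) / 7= 637 / 1185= 0.54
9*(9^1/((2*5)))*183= 14823/10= 1482.30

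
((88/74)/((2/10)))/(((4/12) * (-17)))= -660/629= -1.05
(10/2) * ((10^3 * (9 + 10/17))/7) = 815000/119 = 6848.74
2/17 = 0.12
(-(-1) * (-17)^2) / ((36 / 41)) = 11849 / 36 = 329.14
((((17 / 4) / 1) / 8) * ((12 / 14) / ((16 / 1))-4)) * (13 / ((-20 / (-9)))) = -439569 / 35840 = -12.26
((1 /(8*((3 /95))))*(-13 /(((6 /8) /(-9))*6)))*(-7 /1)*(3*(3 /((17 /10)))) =-129675 /34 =-3813.97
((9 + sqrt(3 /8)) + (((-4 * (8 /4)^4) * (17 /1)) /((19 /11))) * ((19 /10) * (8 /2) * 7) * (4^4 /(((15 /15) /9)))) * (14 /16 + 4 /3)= -6820035813 /40 + 53 * sqrt(6) /96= -170500893.97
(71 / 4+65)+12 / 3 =347 / 4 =86.75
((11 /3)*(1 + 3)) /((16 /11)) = 121 /12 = 10.08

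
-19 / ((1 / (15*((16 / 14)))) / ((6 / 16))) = -855 / 7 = -122.14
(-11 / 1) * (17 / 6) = -187 / 6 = -31.17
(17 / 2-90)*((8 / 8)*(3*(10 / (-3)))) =815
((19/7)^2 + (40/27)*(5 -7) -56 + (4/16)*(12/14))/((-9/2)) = 135955/11907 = 11.42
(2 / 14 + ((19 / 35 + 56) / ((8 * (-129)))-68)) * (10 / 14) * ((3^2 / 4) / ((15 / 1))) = -7.28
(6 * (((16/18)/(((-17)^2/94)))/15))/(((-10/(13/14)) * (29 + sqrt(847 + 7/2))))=283504/8648325 - 4888 * sqrt(42)/960925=-0.00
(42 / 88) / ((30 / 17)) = 119 / 440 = 0.27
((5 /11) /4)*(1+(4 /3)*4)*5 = 475 /132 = 3.60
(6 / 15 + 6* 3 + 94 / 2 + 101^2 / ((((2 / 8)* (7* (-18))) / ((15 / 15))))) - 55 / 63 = -9076 / 35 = -259.31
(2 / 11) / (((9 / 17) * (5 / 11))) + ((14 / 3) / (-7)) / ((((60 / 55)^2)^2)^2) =1364768539 / 3224862720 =0.42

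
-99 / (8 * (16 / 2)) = -99 / 64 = -1.55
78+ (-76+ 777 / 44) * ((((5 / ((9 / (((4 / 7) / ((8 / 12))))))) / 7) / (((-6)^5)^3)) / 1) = 78.00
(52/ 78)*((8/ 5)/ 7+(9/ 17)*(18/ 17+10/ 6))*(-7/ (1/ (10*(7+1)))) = -541024/ 867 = -624.02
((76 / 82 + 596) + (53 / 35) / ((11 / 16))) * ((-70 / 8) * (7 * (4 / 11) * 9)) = -595807254 / 4961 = -120098.22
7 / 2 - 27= -47 / 2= -23.50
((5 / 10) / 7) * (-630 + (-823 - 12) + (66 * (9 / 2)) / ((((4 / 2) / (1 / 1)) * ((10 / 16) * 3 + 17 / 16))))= -9497 / 94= -101.03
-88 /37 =-2.38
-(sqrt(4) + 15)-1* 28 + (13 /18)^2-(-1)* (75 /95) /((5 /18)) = -256313 /6156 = -41.64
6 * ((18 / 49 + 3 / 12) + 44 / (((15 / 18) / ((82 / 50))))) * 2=6409887 / 6125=1046.51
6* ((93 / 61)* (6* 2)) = 6696 / 61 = 109.77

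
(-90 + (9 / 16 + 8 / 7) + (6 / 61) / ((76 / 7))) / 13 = -11460175 / 1687504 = -6.79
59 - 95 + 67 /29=-977 /29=-33.69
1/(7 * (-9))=-1/63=-0.02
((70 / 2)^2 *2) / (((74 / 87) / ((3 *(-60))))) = -19183500 / 37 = -518472.97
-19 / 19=-1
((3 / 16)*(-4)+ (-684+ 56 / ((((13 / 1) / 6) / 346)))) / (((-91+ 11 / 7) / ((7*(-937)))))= 19715822721 / 32552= 605671.62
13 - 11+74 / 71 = 216 / 71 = 3.04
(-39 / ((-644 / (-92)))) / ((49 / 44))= -1716 / 343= -5.00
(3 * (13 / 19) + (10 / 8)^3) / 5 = 4871 / 6080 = 0.80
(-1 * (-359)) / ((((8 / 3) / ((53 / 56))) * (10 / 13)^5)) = 21193775733 / 44800000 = 473.08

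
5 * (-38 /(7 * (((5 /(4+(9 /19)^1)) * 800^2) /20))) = -17 /22400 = -0.00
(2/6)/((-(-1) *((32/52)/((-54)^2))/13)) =41067/2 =20533.50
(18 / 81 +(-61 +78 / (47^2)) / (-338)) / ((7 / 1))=2705323 / 47038446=0.06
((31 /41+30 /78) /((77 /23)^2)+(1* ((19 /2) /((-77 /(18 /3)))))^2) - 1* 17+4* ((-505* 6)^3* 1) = -351638595115425320 /3160157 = -111272508016.35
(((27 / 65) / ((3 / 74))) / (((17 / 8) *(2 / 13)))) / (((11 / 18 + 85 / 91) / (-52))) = -226908864 / 215135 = -1054.73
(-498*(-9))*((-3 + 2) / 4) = -2241 / 2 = -1120.50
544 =544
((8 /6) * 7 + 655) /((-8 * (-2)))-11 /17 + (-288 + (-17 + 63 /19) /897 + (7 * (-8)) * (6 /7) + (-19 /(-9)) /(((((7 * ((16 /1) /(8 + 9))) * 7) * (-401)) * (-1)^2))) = -775485597343 /2627503578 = -295.14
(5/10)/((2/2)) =1/2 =0.50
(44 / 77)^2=16 / 49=0.33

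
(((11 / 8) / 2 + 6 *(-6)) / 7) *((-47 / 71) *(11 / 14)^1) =2.62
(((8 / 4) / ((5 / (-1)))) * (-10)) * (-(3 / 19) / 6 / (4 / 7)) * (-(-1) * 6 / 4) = -0.28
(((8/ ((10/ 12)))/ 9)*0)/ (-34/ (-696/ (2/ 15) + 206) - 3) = 0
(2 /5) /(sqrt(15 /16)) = 8 * sqrt(15) /75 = 0.41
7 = 7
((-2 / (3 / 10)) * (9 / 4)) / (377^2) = -0.00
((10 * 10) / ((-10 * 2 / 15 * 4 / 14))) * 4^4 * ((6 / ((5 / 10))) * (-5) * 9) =36288000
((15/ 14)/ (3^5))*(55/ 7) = 275/ 7938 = 0.03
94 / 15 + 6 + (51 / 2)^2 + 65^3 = 16517251 / 60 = 275287.52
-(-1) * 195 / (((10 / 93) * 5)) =362.70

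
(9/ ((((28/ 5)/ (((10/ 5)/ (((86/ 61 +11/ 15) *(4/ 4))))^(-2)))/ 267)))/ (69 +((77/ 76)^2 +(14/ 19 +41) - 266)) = -123552744209/ 38674194895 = -3.19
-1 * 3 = -3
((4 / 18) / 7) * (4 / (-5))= -8 / 315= -0.03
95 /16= 5.94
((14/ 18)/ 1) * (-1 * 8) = -56/ 9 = -6.22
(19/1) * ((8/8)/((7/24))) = 456/7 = 65.14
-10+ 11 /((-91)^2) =-10.00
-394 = -394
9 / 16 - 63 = -62.44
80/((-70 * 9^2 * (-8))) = 1/567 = 0.00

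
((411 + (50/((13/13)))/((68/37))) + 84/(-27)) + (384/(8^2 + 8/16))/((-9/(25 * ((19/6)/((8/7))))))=15366131/39474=389.27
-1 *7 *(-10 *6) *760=319200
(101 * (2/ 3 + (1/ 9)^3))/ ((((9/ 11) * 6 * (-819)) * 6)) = -541057/ 193444524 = -0.00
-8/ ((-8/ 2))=2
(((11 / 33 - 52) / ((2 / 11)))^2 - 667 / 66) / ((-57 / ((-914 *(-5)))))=-73058928805 / 11286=-6473412.09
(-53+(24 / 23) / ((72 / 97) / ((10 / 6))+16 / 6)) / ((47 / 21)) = -306327 / 13018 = -23.53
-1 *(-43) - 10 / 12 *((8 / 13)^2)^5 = 42.99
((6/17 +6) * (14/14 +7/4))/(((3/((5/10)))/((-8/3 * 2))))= -264/17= -15.53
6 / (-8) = -3 / 4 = -0.75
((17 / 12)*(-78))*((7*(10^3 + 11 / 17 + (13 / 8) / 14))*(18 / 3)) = -4644541.69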